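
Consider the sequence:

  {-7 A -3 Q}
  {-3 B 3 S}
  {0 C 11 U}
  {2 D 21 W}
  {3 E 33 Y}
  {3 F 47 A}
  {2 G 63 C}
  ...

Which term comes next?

For the first coordinate, differences are 4, 3, 2, … (decreasing by 1 each time): -7, -3, 0, 2, 3, 3, 2 → 0.
First letter: letters move forward 1 place in the alphabet; A, B, C, D, E, F, G → H.
Third coordinate goes -3, 3, 11, 21, 33, 47, 63 → 81 (differences are 6, 8, 10, … (increasing by 2 each time)).
For the second letter, letters move forward 2 places in the alphabet, wrapping Z→A: Q, S, U, W, Y, A, C → E.
Putting it together: {0 H 81 E}.

{0 H 81 E}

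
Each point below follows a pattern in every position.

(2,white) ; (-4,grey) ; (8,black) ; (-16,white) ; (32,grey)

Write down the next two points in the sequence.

(-64,black), (128,white)

First part — ×(-2) each step: 2, -4, 8, -16, 32 → -64 → 128.
Shade — repeats white → grey → black: white, grey, black, white, grey → black → white.
Putting the parts together: (-64,black) and then (128,white).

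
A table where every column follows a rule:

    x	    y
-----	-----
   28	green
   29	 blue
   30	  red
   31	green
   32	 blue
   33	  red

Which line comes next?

Column x goes 28, 29, 30, 31, 32, 33 → 34 (+1 each step).
Column y: repeats green → blue → red, so green, blue, red, green, blue, red → green.
Combining the parts gives 34  green.

34  green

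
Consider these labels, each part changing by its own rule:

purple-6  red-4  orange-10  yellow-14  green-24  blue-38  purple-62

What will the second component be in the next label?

100

Second component: each term is the sum of the two before it, so 6, 4, 10, 14, 24, 38, 62 → 100.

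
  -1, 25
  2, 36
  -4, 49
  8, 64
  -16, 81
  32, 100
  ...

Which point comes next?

-64, 121

First component: -1, 2, -4, 8, -16, 32 → -64 (×(-2) each step).
Second component: perfect squares: 5², 6², 7², …, so 25, 36, 49, 64, 81, 100 → 121.
So the next point is -64, 121.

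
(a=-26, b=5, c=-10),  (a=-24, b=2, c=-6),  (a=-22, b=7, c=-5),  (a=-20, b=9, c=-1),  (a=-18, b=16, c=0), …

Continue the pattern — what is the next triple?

A: +2 each step; -26, -24, -22, -20, -18 → -16.
For the b, each term is the sum of the two before it: 5, 2, 7, 9, 16 → 25.
C goes -10, -6, -5, -1, 0 → 4 (alternating steps +4, +1, +4, +1, …).
Combining the parts gives (a=-16, b=25, c=4).

(a=-16, b=25, c=4)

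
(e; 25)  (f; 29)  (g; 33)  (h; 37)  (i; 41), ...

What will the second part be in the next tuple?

45

Second part: 25, 29, 33, 37, 41 → 45 (+4 each step).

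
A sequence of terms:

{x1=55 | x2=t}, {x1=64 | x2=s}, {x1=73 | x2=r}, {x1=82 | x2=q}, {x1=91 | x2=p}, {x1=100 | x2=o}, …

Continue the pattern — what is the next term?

{x1=109 | x2=n}

X1 — +9 each step: 55, 64, 73, 82, 91, 100 → 109.
X2: letters move back 1 place in the alphabet, so t, s, r, q, p, o → n.
So the next term is {x1=109 | x2=n}.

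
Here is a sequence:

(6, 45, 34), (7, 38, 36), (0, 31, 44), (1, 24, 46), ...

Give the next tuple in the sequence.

(-6, 17, 54)

First entry goes 6, 7, 0, 1 → -6 (alternating steps +1, −7, +1, −7, …).
Second entry: −7 each step; 45, 38, 31, 24 → 17.
Third entry: 34, 36, 44, 46 → 54 (alternating steps +2, +8, +2, +8, …).
Combining the parts gives (-6, 17, 54).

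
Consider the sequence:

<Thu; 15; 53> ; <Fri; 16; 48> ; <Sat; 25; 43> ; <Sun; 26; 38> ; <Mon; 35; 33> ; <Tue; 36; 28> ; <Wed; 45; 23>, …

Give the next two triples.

For the day, runs through the weekdays Mon→Sun: Thu, Fri, Sat, Sun, Mon, Tue, Wed → Thu → Fri.
Second slot — alternating steps +1, +9, +1, +9, …: 15, 16, 25, 26, 35, 36, 45 → 46 → 55.
Third slot goes 53, 48, 43, 38, 33, 28, 23 → 18 → 13 (−5 each step).
So the next two triples are <Thu; 46; 18> and <Fri; 55; 13>.

<Thu; 46; 18>, <Fri; 55; 13>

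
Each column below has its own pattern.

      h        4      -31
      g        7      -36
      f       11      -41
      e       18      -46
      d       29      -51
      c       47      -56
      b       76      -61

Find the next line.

Letter: h, g, f, e, d, c, b → a (letters move back 1 place in the alphabet).
Second component: 4, 7, 11, 18, 29, 47, 76 → 123 (each term is the sum of the two before it).
Third component: −5 each step; -31, -36, -41, -46, -51, -56, -61 → -66.
So the next line is a  123  -66.

a  123  -66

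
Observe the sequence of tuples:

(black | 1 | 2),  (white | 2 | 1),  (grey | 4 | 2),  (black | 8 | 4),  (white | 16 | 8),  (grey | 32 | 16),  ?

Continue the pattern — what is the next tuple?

(black | 64 | 32)

Shade goes black, white, grey, black, white, grey → black (repeats black → white → grey).
Second slot: ×2 each step; 1, 2, 4, 8, 16, 32 → 64.
For the third slot, always the previous value of the second slot: 2, 1, 2, 4, 8, 16 → 32.
So the next tuple is (black | 64 | 32).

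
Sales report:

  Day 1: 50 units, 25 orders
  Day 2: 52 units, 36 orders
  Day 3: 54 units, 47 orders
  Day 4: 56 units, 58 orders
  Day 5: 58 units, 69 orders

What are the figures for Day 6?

60 units, 80 orders

For the units, +2 each step: 50, 52, 54, 56, 58 → 60.
Orders: 25, 36, 47, 58, 69 → 80 (+11 each step).
Putting it together: 60 units, 80 orders.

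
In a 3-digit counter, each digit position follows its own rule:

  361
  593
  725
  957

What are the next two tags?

189, 311

First digit — +2 each step, mod 10: 3, 5, 7, 9 → 1 → 3.
For the second digit, +3 each step, mod 10: 6, 9, 2, 5 → 8 → 1.
Third digit goes 1, 3, 5, 7 → 9 → 1 (+2 each step, mod 10).
Putting the parts together: 189 and then 311.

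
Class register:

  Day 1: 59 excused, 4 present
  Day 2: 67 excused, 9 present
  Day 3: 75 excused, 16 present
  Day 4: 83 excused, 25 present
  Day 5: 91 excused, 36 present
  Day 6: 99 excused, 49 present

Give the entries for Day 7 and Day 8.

107 excused, 64 present; 115 excused, 81 present

Excused goes 59, 67, 75, 83, 91, 99 → 107 → 115 (+8 each step).
For the present, perfect squares: 2², 3², 4², …: 4, 9, 16, 25, 36, 49 → 64 → 81.
So the next two records are 107 excused, 64 present and 115 excused, 81 present.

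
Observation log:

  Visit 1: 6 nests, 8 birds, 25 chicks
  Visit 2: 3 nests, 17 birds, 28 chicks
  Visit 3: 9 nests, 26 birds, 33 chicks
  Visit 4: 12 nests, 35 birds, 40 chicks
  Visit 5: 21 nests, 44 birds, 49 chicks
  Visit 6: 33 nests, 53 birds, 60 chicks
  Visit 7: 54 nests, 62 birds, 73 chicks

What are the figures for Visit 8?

87 nests, 71 birds, 88 chicks

Nests: 6, 3, 9, 12, 21, 33, 54 → 87 (each term is the sum of the two before it).
Birds goes 8, 17, 26, 35, 44, 53, 62 → 71 (+9 each step).
Chicks: differences are 3, 5, 7, … (increasing by 2 each time); 25, 28, 33, 40, 49, 60, 73 → 88.
Combining the parts gives 87 nests, 71 birds, 88 chicks.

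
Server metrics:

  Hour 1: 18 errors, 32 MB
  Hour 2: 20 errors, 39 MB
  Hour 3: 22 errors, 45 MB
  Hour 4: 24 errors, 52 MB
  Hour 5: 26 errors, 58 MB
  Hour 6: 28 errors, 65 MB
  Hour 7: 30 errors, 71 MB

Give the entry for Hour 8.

32 errors, 78 MB

Errors: 18, 20, 22, 24, 26, 28, 30 → 32 (+2 each step).
MB: alternating steps +7, +6, +7, +6, …; 32, 39, 45, 52, 58, 65, 71 → 78.
So the next line is 32 errors, 78 MB.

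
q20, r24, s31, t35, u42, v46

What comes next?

w53

Letter — letters move forward 1 place in the alphabet: q, r, s, t, u, v → w.
Second component: alternating steps +4, +7, +4, +7, …, so 20, 24, 31, 35, 42, 46 → 53.
Putting it together: w53.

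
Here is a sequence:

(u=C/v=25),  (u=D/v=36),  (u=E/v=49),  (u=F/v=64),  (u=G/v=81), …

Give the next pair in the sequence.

U: letters move forward 1 place in the alphabet, so C, D, E, F, G → H.
V: 25, 36, 49, 64, 81 → 100 (perfect squares: 5², 6², 7², …).
So the next pair is (u=H/v=100).

(u=H/v=100)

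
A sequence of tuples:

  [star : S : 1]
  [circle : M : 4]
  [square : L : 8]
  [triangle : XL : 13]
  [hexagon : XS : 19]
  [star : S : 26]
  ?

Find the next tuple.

Shape: repeats star → circle → square → triangle → hexagon, so star, circle, square, triangle, hexagon, star → circle.
For the size, repeats S → M → L → XL → XS: S, M, L, XL, XS, S → M.
Third coordinate — differences are 3, 4, 5, … (increasing by 1 each time): 1, 4, 8, 13, 19, 26 → 34.
Combining the parts gives [circle : M : 34].

[circle : M : 34]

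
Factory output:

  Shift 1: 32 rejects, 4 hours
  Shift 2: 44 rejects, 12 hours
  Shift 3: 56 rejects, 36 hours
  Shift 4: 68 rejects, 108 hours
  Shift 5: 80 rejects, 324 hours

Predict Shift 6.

92 rejects, 972 hours

Rejects — +12 each step: 32, 44, 56, 68, 80 → 92.
Hours: ×3 each step, so 4, 12, 36, 108, 324 → 972.
Combining the parts gives 92 rejects, 972 hours.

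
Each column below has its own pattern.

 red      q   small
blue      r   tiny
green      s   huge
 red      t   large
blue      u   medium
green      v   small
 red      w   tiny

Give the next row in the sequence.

blue  x  huge

Colour: repeats red → blue → green, so red, blue, green, red, blue, green, red → blue.
Letter: letters move forward 1 place in the alphabet, so q, r, s, t, u, v, w → x.
Size: repeats small → tiny → huge → large → medium; small, tiny, huge, large, medium, small, tiny → huge.
Putting it together: blue  x  huge.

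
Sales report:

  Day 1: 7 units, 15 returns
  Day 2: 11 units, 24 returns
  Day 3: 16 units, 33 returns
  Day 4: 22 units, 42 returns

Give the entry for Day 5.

29 units, 51 returns

Units: differences are 4, 5, 6, … (increasing by 1 each time); 7, 11, 16, 22 → 29.
For the returns, +9 each step: 15, 24, 33, 42 → 51.
Putting it together: 29 units, 51 returns.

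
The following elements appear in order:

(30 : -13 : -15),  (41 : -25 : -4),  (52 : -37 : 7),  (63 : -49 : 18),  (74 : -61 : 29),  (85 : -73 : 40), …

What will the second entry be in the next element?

Second entry: −12 each step; -13, -25, -37, -49, -61, -73 → -85.

-85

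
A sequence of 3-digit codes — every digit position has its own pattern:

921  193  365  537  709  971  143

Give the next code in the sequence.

First digit: 9, 1, 3, 5, 7, 9, 1 → 3 (+2 each step, mod 10).
Second digit: 2, 9, 6, 3, 0, 7, 4 → 1 (−3 each step, mod 10).
Third digit: +2 each step, mod 10; 1, 3, 5, 7, 9, 1, 3 → 5.
So the next code is 315.

315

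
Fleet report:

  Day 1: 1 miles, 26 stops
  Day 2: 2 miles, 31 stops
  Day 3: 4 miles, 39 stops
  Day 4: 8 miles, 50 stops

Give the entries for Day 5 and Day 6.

16 miles, 64 stops; 32 miles, 81 stops

Miles: ×2 each step, so 1, 2, 4, 8 → 16 → 32.
Stops: 26, 31, 39, 50 → 64 → 81 (differences are 5, 8, 11, … (increasing by 3 each time)).
So the next two records are 16 miles, 64 stops and 32 miles, 81 stops.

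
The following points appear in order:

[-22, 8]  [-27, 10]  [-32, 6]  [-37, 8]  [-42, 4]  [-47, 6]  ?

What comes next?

[-52, 2]

For the first component, −5 each step: -22, -27, -32, -37, -42, -47 → -52.
Second component: alternating steps +2, −4, +2, −4, …; 8, 10, 6, 8, 4, 6 → 2.
Combining the parts gives [-52, 2].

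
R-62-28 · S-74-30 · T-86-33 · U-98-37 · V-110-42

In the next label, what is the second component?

Second component: +12 each step, so 62, 74, 86, 98, 110 → 122.

122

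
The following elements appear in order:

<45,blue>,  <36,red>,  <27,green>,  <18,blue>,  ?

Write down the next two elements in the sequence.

First coordinate: −9 each step; 45, 36, 27, 18 → 9 → 0.
Colour: blue, red, green, blue → red → green (repeats blue → red → green).
Putting the parts together: <9,red> and then <0,green>.

<9,red>, <0,green>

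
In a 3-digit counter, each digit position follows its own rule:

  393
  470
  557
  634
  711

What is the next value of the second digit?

For the first digit, +1 each step, mod 10: 3, 4, 5, 6, 7 → 8.
For the second digit, −2 each step, mod 10: 9, 7, 5, 3, 1 → 9.
Third digit — −3 each step, mod 10: 3, 0, 7, 4, 1 → 8.

9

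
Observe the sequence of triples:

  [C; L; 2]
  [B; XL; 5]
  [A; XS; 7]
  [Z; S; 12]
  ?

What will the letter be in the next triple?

For the letter, letters move back 1 place in the alphabet, wrapping A→Z: C, B, A, Z → Y.

Y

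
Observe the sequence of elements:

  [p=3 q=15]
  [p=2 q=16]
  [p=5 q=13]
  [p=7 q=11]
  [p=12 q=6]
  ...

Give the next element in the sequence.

P: each term is the sum of the two before it; 3, 2, 5, 7, 12 → 19.
Q: 15, 16, 13, 11, 6 → -1 (together with the p always sums to 18).
Putting it together: [p=19 q=-1].

[p=19 q=-1]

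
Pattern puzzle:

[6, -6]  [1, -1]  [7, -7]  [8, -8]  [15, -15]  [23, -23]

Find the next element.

[38, -38]

First slot goes 6, 1, 7, 8, 15, 23 → 38 (each term is the sum of the two before it).
Second slot goes -6, -1, -7, -8, -15, -23 → -38 (always the negative of the first slot).
Combining the parts gives [38, -38].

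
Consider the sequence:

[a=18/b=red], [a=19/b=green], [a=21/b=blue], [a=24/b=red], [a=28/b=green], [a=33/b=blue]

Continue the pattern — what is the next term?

A: differences are 1, 2, 3, … (increasing by 1 each time); 18, 19, 21, 24, 28, 33 → 39.
B: repeats red → green → blue; red, green, blue, red, green, blue → red.
Combining the parts gives [a=39/b=red].

[a=39/b=red]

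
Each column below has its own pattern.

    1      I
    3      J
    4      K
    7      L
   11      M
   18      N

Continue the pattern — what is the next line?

First component: each term is the sum of the two before it, so 1, 3, 4, 7, 11, 18 → 29.
Letter: letters move forward 1 place in the alphabet; I, J, K, L, M, N → O.
So the next line is 29  O.

29  O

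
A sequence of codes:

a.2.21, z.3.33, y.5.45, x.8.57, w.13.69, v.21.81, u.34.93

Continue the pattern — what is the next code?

t.55.105

For the letter, letters move back 1 place in the alphabet, wrapping A→Z: a, z, y, x, w, v, u → t.
Second component — each term is the sum of the two before it: 2, 3, 5, 8, 13, 21, 34 → 55.
Third component — +12 each step: 21, 33, 45, 57, 69, 81, 93 → 105.
Combining the parts gives t.55.105.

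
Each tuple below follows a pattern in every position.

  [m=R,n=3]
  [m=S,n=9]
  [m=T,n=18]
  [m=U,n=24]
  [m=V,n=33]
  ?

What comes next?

M — letters move forward 1 place in the alphabet: R, S, T, U, V → W.
N: alternating steps +6, +9, +6, +9, …; 3, 9, 18, 24, 33 → 39.
Combining the parts gives [m=W,n=39].

[m=W,n=39]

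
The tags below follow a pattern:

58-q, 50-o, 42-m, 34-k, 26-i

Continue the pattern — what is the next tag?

For the first component, −8 each step: 58, 50, 42, 34, 26 → 18.
Letter: letters move back 2 places in the alphabet; q, o, m, k, i → g.
So the next tag is 18-g.

18-g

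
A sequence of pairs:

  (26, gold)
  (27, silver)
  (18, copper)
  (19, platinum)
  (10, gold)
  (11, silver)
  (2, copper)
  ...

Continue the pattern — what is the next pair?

(3, platinum)

First entry: alternating steps +1, −9, +1, −9, …; 26, 27, 18, 19, 10, 11, 2 → 3.
Metal: gold, silver, copper, platinum, gold, silver, copper → platinum (repeats gold → silver → copper → platinum).
So the next pair is (3, platinum).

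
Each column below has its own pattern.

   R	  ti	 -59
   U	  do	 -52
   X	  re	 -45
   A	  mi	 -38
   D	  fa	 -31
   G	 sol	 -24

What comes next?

J  la  -17

Letter: letters move forward 3 places in the alphabet, wrapping Z→A; R, U, X, A, D, G → J.
Note: runs through the solfège scale do→ti, so ti, do, re, mi, fa, sol → la.
For the third component, +7 each step: -59, -52, -45, -38, -31, -24 → -17.
So the next line is J  la  -17.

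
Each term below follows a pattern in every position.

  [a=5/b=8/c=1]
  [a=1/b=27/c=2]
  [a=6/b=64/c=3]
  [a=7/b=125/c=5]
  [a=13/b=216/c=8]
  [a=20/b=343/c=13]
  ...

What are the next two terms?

[a=33/b=512/c=21], [a=53/b=729/c=34]

A: each term is the sum of the two before it; 5, 1, 6, 7, 13, 20 → 33 → 53.
B: perfect cubes: 2³, 3³, 4³, …, so 8, 27, 64, 125, 216, 343 → 512 → 729.
C — each term is the sum of the two before it: 1, 2, 3, 5, 8, 13 → 21 → 34.
So the next two terms are [a=33/b=512/c=21] and [a=53/b=729/c=34].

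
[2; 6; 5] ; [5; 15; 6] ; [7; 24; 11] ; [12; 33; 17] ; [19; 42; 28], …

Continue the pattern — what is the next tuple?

[31; 51; 45]

First entry: each term is the sum of the two before it, so 2, 5, 7, 12, 19 → 31.
Second entry: 6, 15, 24, 33, 42 → 51 (+9 each step).
Third entry: 5, 6, 11, 17, 28 → 45 (each term is the sum of the two before it).
So the next tuple is [31; 51; 45].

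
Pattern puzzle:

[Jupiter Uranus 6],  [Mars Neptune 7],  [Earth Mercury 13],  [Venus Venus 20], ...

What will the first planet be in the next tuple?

Mercury

First planet: Jupiter, Mars, Earth, Venus → Mercury (runs backward through the planets Mercury→Neptune).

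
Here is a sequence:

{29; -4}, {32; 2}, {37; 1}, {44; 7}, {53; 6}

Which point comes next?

First entry: 29, 32, 37, 44, 53 → 64 (differences are 3, 5, 7, … (increasing by 2 each time)).
Second entry: alternating steps +6, −1, +6, −1, …, so -4, 2, 1, 7, 6 → 12.
Putting it together: {64; 12}.

{64; 12}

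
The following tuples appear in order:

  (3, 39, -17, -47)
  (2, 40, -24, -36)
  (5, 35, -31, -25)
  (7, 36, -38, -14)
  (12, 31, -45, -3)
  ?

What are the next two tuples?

First component — each term is the sum of the two before it: 3, 2, 5, 7, 12 → 19 → 31.
For the second component, alternating steps +1, −5, +1, −5, …: 39, 40, 35, 36, 31 → 32 → 27.
Third component: -17, -24, -31, -38, -45 → -52 → -59 (−7 each step).
Fourth component: -47, -36, -25, -14, -3 → 8 → 19 (+11 each step).
So the next two tuples are (19, 32, -52, 8) and (31, 27, -59, 19).

(19, 32, -52, 8), (31, 27, -59, 19)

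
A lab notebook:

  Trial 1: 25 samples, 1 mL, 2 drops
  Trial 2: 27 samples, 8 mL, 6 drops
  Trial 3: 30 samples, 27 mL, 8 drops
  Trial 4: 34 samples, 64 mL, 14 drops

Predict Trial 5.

39 samples, 125 mL, 22 drops

Samples — differences are 2, 3, 4, … (increasing by 1 each time): 25, 27, 30, 34 → 39.
ML: perfect cubes: 1³, 2³, 3³, …, so 1, 8, 27, 64 → 125.
Drops: each term is the sum of the two before it, so 2, 6, 8, 14 → 22.
Putting it together: 39 samples, 125 mL, 22 drops.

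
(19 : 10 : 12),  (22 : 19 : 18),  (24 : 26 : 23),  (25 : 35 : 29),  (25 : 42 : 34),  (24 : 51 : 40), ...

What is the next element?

(22 : 58 : 45)

First component — differences are 3, 2, 1, … (decreasing by 1 each time): 19, 22, 24, 25, 25, 24 → 22.
Second component goes 10, 19, 26, 35, 42, 51 → 58 (alternating steps +9, +7, +9, +7, …).
Third component: 12, 18, 23, 29, 34, 40 → 45 (alternating steps +6, +5, +6, +5, …).
So the next element is (22 : 58 : 45).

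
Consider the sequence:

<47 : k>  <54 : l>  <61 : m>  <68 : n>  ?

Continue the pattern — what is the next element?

First component: +7 each step; 47, 54, 61, 68 → 75.
Letter goes k, l, m, n → o (letters move forward 1 place in the alphabet).
Combining the parts gives <75 : o>.

<75 : o>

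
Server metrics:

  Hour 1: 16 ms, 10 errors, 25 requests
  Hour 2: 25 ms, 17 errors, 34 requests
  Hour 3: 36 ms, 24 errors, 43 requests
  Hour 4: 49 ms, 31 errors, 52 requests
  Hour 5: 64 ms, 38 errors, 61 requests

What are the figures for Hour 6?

Ms: perfect squares: 4², 5², 6², …, so 16, 25, 36, 49, 64 → 81.
Errors: 10, 17, 24, 31, 38 → 45 (+7 each step).
Requests: +9 each step, so 25, 34, 43, 52, 61 → 70.
Putting it together: 81 ms, 45 errors, 70 requests.

81 ms, 45 errors, 70 requests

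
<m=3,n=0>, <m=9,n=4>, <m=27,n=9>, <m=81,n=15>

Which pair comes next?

<m=243,n=22>

M: 3, 9, 27, 81 → 243 (×3 each step).
N: 0, 4, 9, 15 → 22 (differences are 4, 5, 6, … (increasing by 1 each time)).
Combining the parts gives <m=243,n=22>.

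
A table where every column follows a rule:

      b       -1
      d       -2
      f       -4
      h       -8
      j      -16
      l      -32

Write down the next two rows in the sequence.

n  -64; p  -128

Letter: letters move forward 2 places in the alphabet, so b, d, f, h, j, l → n → p.
Second component: ×2 each step, so -1, -2, -4, -8, -16, -32 → -64 → -128.
So the next two rows are n  -64 and p  -128.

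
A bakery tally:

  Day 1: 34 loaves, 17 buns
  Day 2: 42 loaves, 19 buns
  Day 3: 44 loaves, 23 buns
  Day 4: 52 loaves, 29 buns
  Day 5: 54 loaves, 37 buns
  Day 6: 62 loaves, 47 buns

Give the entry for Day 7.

64 loaves, 59 buns

Loaves: alternating steps +8, +2, +8, +2, …, so 34, 42, 44, 52, 54, 62 → 64.
Buns: differences are 2, 4, 6, … (increasing by 2 each time); 17, 19, 23, 29, 37, 47 → 59.
So the next row is 64 loaves, 59 buns.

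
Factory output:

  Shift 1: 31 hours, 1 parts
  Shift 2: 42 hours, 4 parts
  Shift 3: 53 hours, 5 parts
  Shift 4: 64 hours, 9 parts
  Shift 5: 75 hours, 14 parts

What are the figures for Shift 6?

86 hours, 23 parts

Hours: +11 each step; 31, 42, 53, 64, 75 → 86.
For the parts, each term is the sum of the two before it: 1, 4, 5, 9, 14 → 23.
Combining the parts gives 86 hours, 23 parts.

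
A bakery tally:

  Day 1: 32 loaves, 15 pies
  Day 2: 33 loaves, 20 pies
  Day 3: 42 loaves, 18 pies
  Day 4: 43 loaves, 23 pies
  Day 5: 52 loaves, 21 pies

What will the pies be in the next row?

Pies — alternating steps +5, −2, +5, −2, …: 15, 20, 18, 23, 21 → 26.

26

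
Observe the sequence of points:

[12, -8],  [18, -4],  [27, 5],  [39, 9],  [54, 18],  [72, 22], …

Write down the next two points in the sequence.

First value: differences are 6, 9, 12, … (increasing by 3 each time); 12, 18, 27, 39, 54, 72 → 93 → 117.
Second value — alternating steps +4, +9, +4, +9, …: -8, -4, 5, 9, 18, 22 → 31 → 35.
Putting the parts together: [93, 31] and then [117, 35].

[93, 31], [117, 35]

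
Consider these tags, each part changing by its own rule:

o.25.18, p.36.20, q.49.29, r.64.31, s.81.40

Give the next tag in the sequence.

Letter goes o, p, q, r, s → t (letters move forward 1 place in the alphabet).
Second component: perfect squares: 5², 6², 7², …, so 25, 36, 49, 64, 81 → 100.
Third component: alternating steps +2, +9, +2, +9, …, so 18, 20, 29, 31, 40 → 42.
Combining the parts gives t.100.42.

t.100.42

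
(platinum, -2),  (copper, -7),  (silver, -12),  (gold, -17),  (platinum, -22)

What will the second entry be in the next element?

Second entry: −5 each step; -2, -7, -12, -17, -22 → -27.

-27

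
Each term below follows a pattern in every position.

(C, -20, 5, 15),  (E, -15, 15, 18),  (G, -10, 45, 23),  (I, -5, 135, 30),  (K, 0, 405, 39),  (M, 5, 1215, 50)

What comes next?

(O, 10, 3645, 63)

Letter — letters move forward 2 places in the alphabet: C, E, G, I, K, M → O.
For the second entry, +5 each step: -20, -15, -10, -5, 0, 5 → 10.
Third entry — ×3 each step: 5, 15, 45, 135, 405, 1215 → 3645.
For the fourth entry, differences are 3, 5, 7, … (increasing by 2 each time): 15, 18, 23, 30, 39, 50 → 63.
Combining the parts gives (O, 10, 3645, 63).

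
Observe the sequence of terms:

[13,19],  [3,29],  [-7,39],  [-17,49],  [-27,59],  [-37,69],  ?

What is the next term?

First slot — −10 each step: 13, 3, -7, -17, -27, -37 → -47.
For the second slot, together with the first slot always sums to 32: 19, 29, 39, 49, 59, 69 → 79.
Putting it together: [-47,79].

[-47,79]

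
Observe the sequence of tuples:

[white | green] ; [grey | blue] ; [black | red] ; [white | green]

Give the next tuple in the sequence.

Shade: repeats white → grey → black, so white, grey, black, white → grey.
Colour goes green, blue, red, green → blue (repeats green → blue → red).
Combining the parts gives [grey | blue].

[grey | blue]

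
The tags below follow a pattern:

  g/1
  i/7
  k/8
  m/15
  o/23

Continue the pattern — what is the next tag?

Letter: g, i, k, m, o → q (letters move forward 2 places in the alphabet).
For the second component, each term is the sum of the two before it: 1, 7, 8, 15, 23 → 38.
So the next tag is q/38.

q/38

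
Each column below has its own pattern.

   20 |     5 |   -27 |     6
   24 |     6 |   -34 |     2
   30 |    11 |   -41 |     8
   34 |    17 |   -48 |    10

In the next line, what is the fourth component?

First component: alternating steps +4, +6, +4, +6, …, so 20, 24, 30, 34 → 40.
For the second component, each term is the sum of the two before it: 5, 6, 11, 17 → 28.
Third component: −7 each step; -27, -34, -41, -48 → -55.
Fourth component goes 6, 2, 8, 10 → 18 (each term is the sum of the two before it).

18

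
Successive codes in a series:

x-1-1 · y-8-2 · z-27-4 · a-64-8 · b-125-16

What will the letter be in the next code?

c

For the letter, letters move forward 1 place in the alphabet, wrapping Z→A: x, y, z, a, b → c.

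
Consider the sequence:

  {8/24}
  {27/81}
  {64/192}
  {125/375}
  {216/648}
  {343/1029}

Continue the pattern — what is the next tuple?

{512/1536}

First part: 8, 27, 64, 125, 216, 343 → 512 (perfect cubes: 2³, 3³, 4³, …).
Second part goes 24, 81, 192, 375, 648, 1029 → 1536 (always 3 × the first part).
So the next tuple is {512/1536}.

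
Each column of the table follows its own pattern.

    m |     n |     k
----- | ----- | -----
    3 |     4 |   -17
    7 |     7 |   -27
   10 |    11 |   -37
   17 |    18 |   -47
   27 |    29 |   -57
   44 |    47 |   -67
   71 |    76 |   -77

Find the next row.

Column m — each term is the sum of the two before it: 3, 7, 10, 17, 27, 44, 71 → 115.
For the column n, each term is the sum of the two before it: 4, 7, 11, 18, 29, 47, 76 → 123.
Column k — −10 each step: -17, -27, -37, -47, -57, -67, -77 → -87.
So the next row is 115  123  -87.

115  123  -87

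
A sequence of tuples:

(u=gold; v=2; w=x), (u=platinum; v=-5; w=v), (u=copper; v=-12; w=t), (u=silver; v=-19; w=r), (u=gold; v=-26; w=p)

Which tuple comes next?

(u=platinum; v=-33; w=n)

U: gold, platinum, copper, silver, gold → platinum (repeats gold → platinum → copper → silver).
V goes 2, -5, -12, -19, -26 → -33 (−7 each step).
W — letters move back 2 places in the alphabet: x, v, t, r, p → n.
Putting it together: (u=platinum; v=-33; w=n).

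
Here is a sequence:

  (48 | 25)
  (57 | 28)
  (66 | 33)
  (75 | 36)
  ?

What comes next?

For the first entry, +9 each step: 48, 57, 66, 75 → 84.
Second entry: alternating steps +3, +5, +3, +5, …; 25, 28, 33, 36 → 41.
Combining the parts gives (84 | 41).

(84 | 41)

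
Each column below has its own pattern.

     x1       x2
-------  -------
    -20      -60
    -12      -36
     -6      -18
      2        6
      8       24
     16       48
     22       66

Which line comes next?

30  90

Column x1 goes -20, -12, -6, 2, 8, 16, 22 → 30 (alternating steps +8, +6, +8, +6, …).
Column x2: -60, -36, -18, 6, 24, 48, 66 → 90 (always 3 × the column x1).
So the next line is 30  90.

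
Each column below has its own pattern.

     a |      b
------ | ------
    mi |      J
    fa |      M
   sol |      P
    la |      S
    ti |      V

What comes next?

For the column a, runs through the solfège scale do→ti: mi, fa, sol, la, ti → do.
Column b — letters move forward 3 places in the alphabet: J, M, P, S, V → Y.
Putting it together: do  Y.

do  Y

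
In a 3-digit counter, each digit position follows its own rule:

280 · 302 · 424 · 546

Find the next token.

668

First digit goes 2, 3, 4, 5 → 6 (+1 each step, mod 10).
Second digit — +2 each step, mod 10: 8, 0, 2, 4 → 6.
Third digit: 0, 2, 4, 6 → 8 (+2 each step, mod 10).
Putting it together: 668.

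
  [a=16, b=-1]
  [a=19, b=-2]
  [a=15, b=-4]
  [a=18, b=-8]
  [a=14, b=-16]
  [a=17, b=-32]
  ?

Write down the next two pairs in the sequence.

A: 16, 19, 15, 18, 14, 17 → 13 → 16 (alternating steps +3, −4, +3, −4, …).
B: ×2 each step, so -1, -2, -4, -8, -16, -32 → -64 → -128.
So the next two pairs are [a=13, b=-64] and [a=16, b=-128].

[a=13, b=-64], [a=16, b=-128]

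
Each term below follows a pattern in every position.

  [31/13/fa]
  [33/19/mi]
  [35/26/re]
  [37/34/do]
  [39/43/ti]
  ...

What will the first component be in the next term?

For the first component, +2 each step: 31, 33, 35, 37, 39 → 41.
Second component: differences are 6, 7, 8, … (increasing by 1 each time); 13, 19, 26, 34, 43 → 53.
For the note, runs backward through the solfège scale do→ti: fa, mi, re, do, ti → la.

41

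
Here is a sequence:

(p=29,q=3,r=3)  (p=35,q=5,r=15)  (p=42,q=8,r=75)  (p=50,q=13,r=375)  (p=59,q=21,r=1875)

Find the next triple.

P: 29, 35, 42, 50, 59 → 69 (differences are 6, 7, 8, … (increasing by 1 each time)).
Q: each term is the sum of the two before it; 3, 5, 8, 13, 21 → 34.
For the r, ×5 each step: 3, 15, 75, 375, 1875 → 9375.
So the next triple is (p=69,q=34,r=9375).

(p=69,q=34,r=9375)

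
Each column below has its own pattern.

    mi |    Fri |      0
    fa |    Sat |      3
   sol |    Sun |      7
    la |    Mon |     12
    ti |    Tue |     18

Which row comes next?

Note: mi, fa, sol, la, ti → do (runs through the solfège scale do→ti).
Day: runs through the weekdays Mon→Sun; Fri, Sat, Sun, Mon, Tue → Wed.
Third component — differences are 3, 4, 5, … (increasing by 1 each time): 0, 3, 7, 12, 18 → 25.
Combining the parts gives do  Wed  25.

do  Wed  25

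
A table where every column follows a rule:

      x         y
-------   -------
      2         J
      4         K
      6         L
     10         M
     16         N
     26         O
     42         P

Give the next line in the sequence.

Column x goes 2, 4, 6, 10, 16, 26, 42 → 68 (each term is the sum of the two before it).
For the column y, letters move forward 1 place in the alphabet: J, K, L, M, N, O, P → Q.
So the next line is 68  Q.

68  Q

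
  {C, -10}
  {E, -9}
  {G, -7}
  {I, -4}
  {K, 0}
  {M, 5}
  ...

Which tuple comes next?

{O, 11}

Letter: letters move forward 2 places in the alphabet; C, E, G, I, K, M → O.
For the second coordinate, differences are 1, 2, 3, … (increasing by 1 each time): -10, -9, -7, -4, 0, 5 → 11.
Combining the parts gives {O, 11}.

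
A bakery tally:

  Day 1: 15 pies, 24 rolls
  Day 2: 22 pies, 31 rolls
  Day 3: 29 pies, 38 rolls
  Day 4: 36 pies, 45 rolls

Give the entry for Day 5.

Pies: +7 each step, so 15, 22, 29, 36 → 43.
For the rolls, always 9 more than the pies: 24, 31, 38, 45 → 52.
So the next row is 43 pies, 52 rolls.

43 pies, 52 rolls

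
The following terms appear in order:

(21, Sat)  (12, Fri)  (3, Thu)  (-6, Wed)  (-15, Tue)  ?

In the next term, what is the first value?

-24

For the first value, −9 each step: 21, 12, 3, -6, -15 → -24.
Day: runs backward through the weekdays Mon→Sun, so Sat, Fri, Thu, Wed, Tue → Mon.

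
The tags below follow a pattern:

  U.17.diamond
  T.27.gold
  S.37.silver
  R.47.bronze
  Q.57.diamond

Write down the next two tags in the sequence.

Letter — letters move back 1 place in the alphabet: U, T, S, R, Q → P → O.
Second component: +10 each step, so 17, 27, 37, 47, 57 → 67 → 77.
Rank: repeats diamond → gold → silver → bronze; diamond, gold, silver, bronze, diamond → gold → silver.
Putting the parts together: P.67.gold and then O.77.silver.

P.67.gold, O.77.silver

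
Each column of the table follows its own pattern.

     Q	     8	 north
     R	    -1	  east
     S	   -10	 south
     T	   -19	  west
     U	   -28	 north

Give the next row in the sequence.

Letter: letters move forward 1 place in the alphabet, so Q, R, S, T, U → V.
Second component: −9 each step; 8, -1, -10, -19, -28 → -37.
Direction: north, east, south, west, north → east (repeats north → east → south → west).
So the next row is V  -37  east.

V  -37  east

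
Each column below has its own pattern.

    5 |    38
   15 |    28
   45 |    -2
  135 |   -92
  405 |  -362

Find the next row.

First component: ×3 each step; 5, 15, 45, 135, 405 → 1215.
For the second component, together with the first component always sums to 43: 38, 28, -2, -92, -362 → -1172.
So the next row is 1215  -1172.

1215  -1172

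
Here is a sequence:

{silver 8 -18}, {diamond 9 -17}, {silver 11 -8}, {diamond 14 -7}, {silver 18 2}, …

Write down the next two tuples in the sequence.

{diamond 23 3}, {silver 29 12}

For the rank, alternates silver ↔ diamond: silver, diamond, silver, diamond, silver → diamond → silver.
Second entry goes 8, 9, 11, 14, 18 → 23 → 29 (differences are 1, 2, 3, … (increasing by 1 each time)).
Third entry: alternating steps +1, +9, +1, +9, …, so -18, -17, -8, -7, 2 → 3 → 12.
So the next two tuples are {diamond 23 3} and {silver 29 12}.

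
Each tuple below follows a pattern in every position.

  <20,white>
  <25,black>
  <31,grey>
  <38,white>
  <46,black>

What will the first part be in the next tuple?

55

First part: 20, 25, 31, 38, 46 → 55 (differences are 5, 6, 7, … (increasing by 1 each time)).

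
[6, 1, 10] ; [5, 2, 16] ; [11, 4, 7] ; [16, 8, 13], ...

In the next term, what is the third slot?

Third slot: 10, 16, 7, 13 → 4 (alternating steps +6, −9, +6, −9, …).

4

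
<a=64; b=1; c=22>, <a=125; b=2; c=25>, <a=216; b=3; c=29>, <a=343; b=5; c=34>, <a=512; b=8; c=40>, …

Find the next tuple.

A: perfect cubes: 4³, 5³, 6³, …, so 64, 125, 216, 343, 512 → 729.
B goes 1, 2, 3, 5, 8 → 13 (each term is the sum of the two before it).
C: differences are 3, 4, 5, … (increasing by 1 each time); 22, 25, 29, 34, 40 → 47.
Putting it together: <a=729; b=13; c=47>.

<a=729; b=13; c=47>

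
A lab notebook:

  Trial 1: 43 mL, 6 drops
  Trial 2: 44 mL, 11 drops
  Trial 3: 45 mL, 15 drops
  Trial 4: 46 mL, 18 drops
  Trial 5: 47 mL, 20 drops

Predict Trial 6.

ML goes 43, 44, 45, 46, 47 → 48 (+1 each step).
Drops — differences are 5, 4, 3, … (decreasing by 1 each time): 6, 11, 15, 18, 20 → 21.
So the next line is 48 mL, 21 drops.

48 mL, 21 drops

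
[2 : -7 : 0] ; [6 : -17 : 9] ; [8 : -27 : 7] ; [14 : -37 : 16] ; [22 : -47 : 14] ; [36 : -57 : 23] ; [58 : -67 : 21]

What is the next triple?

[94 : -77 : 30]

First part: each term is the sum of the two before it; 2, 6, 8, 14, 22, 36, 58 → 94.
Second part: −10 each step; -7, -17, -27, -37, -47, -57, -67 → -77.
Third part: alternating steps +9, −2, +9, −2, …, so 0, 9, 7, 16, 14, 23, 21 → 30.
Putting it together: [94 : -77 : 30].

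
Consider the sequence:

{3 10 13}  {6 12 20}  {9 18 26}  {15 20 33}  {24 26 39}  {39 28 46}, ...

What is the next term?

First coordinate goes 3, 6, 9, 15, 24, 39 → 63 (each term is the sum of the two before it).
Second coordinate: 10, 12, 18, 20, 26, 28 → 34 (alternating steps +2, +6, +2, +6, …).
For the third coordinate, alternating steps +7, +6, +7, +6, …: 13, 20, 26, 33, 39, 46 → 52.
Putting it together: {63 34 52}.

{63 34 52}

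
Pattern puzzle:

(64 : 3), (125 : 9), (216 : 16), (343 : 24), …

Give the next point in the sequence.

(512 : 33)

First part: perfect cubes: 4³, 5³, 6³, …, so 64, 125, 216, 343 → 512.
Second part goes 3, 9, 16, 24 → 33 (differences are 6, 7, 8, … (increasing by 1 each time)).
So the next point is (512 : 33).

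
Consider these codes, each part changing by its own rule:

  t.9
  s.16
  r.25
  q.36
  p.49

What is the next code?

o.64

Letter: letters move back 1 place in the alphabet; t, s, r, q, p → o.
Second component: 9, 16, 25, 36, 49 → 64 (perfect squares: 3², 4², 5², …).
So the next code is o.64.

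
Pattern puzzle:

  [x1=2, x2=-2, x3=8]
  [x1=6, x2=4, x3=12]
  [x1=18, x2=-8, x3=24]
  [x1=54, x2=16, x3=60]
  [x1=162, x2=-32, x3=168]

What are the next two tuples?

X1 — ×3 each step: 2, 6, 18, 54, 162 → 486 → 1458.
For the x2, ×(-2) each step: -2, 4, -8, 16, -32 → 64 → -128.
X3 — always 6 more than the x1: 8, 12, 24, 60, 168 → 492 → 1464.
So the next two tuples are [x1=486, x2=64, x3=492] and [x1=1458, x2=-128, x3=1464].

[x1=486, x2=64, x3=492], [x1=1458, x2=-128, x3=1464]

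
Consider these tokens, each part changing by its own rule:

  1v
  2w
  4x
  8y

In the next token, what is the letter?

Letter: letters move forward 1 place in the alphabet, so v, w, x, y → z.

z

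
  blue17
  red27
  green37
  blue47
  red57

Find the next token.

green67

Colour: blue, red, green, blue, red → green (repeats blue → red → green).
Second component: +10 each step; 17, 27, 37, 47, 57 → 67.
Putting it together: green67.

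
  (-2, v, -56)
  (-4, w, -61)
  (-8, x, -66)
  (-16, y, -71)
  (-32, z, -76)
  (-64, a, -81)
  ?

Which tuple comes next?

(-128, b, -86)

For the first component, ×2 each step: -2, -4, -8, -16, -32, -64 → -128.
Letter: letters move forward 1 place in the alphabet, wrapping Z→A; v, w, x, y, z, a → b.
Third component: -56, -61, -66, -71, -76, -81 → -86 (−5 each step).
Combining the parts gives (-128, b, -86).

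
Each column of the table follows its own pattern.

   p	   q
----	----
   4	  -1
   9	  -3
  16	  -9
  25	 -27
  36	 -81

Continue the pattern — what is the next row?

49  -243

For the column p, perfect squares: 2², 3², 4², …: 4, 9, 16, 25, 36 → 49.
Column q: ×3 each step, so -1, -3, -9, -27, -81 → -243.
Combining the parts gives 49  -243.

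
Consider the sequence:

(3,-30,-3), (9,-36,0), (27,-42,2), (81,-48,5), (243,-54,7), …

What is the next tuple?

(729,-60,10)

First part — ×3 each step: 3, 9, 27, 81, 243 → 729.
Second part goes -30, -36, -42, -48, -54 → -60 (−6 each step).
Third part — alternating steps +3, +2, +3, +2, …: -3, 0, 2, 5, 7 → 10.
So the next tuple is (729,-60,10).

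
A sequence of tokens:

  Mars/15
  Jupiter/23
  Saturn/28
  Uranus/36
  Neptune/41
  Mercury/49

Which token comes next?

For the planet, runs through the planets Mercury→Neptune: Mars, Jupiter, Saturn, Uranus, Neptune, Mercury → Venus.
For the second component, alternating steps +8, +5, +8, +5, …: 15, 23, 28, 36, 41, 49 → 54.
So the next token is Venus/54.

Venus/54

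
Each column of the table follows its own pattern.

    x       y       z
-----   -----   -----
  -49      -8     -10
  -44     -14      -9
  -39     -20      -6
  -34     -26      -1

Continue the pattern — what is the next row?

-29  -32  6

Column x — +5 each step: -49, -44, -39, -34 → -29.
Column y: −6 each step, so -8, -14, -20, -26 → -32.
Column z goes -10, -9, -6, -1 → 6 (differences are 1, 3, 5, … (increasing by 2 each time)).
Combining the parts gives -29  -32  6.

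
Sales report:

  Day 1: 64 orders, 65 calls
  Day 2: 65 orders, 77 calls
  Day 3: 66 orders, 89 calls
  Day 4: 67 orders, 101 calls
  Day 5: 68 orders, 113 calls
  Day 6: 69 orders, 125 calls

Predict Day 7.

70 orders, 137 calls

Orders: +1 each step, so 64, 65, 66, 67, 68, 69 → 70.
Calls: +12 each step; 65, 77, 89, 101, 113, 125 → 137.
Putting it together: 70 orders, 137 calls.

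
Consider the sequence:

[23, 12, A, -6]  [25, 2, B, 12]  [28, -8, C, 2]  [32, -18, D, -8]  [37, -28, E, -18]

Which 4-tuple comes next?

[43, -38, F, -28]

First slot goes 23, 25, 28, 32, 37 → 43 (differences are 2, 3, 4, … (increasing by 1 each time)).
For the second slot, −10 each step: 12, 2, -8, -18, -28 → -38.
Letter: A, B, C, D, E → F (letters move forward 1 place in the alphabet).
For the fourth slot, always the previous value of the second slot: -6, 12, 2, -8, -18 → -28.
Putting it together: [43, -38, F, -28].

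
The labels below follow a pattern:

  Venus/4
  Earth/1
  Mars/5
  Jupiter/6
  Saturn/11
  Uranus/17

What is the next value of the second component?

28

Second component: each term is the sum of the two before it, so 4, 1, 5, 6, 11, 17 → 28.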